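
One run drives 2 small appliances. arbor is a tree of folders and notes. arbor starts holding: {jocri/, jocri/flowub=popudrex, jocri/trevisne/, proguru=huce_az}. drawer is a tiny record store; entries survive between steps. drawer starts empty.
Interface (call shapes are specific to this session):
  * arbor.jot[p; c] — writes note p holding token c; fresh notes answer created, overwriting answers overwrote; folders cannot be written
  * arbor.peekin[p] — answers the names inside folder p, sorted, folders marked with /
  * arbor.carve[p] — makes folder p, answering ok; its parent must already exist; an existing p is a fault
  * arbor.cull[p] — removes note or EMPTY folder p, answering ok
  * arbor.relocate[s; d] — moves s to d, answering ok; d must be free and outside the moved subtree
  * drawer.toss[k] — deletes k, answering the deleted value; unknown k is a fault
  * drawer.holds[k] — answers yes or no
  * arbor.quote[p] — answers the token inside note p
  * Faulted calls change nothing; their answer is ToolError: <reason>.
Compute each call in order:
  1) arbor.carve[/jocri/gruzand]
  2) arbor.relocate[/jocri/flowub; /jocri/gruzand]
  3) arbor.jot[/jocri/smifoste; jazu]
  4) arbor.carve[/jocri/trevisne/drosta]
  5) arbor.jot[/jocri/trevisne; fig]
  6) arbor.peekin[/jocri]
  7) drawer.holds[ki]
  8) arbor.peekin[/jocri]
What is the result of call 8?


→ arbor.carve(p=/jocri/gruzand)
← ok
→ arbor.relocate(s=/jocri/flowub, d=/jocri/gruzand)
← ToolError: exists
→ arbor.jot(p=/jocri/smifoste, c=jazu)
← created
→ arbor.carve(p=/jocri/trevisne/drosta)
← ok
→ arbor.jot(p=/jocri/trevisne, c=fig)
← ToolError: is a directory
→ arbor.peekin(p=/jocri)
← [flowub, gruzand/, smifoste, trevisne/]
→ drawer.holds(k=ki)
← no
→ arbor.peekin(p=/jocri)
← [flowub, gruzand/, smifoste, trevisne/]

Answer: [flowub, gruzand/, smifoste, trevisne/]


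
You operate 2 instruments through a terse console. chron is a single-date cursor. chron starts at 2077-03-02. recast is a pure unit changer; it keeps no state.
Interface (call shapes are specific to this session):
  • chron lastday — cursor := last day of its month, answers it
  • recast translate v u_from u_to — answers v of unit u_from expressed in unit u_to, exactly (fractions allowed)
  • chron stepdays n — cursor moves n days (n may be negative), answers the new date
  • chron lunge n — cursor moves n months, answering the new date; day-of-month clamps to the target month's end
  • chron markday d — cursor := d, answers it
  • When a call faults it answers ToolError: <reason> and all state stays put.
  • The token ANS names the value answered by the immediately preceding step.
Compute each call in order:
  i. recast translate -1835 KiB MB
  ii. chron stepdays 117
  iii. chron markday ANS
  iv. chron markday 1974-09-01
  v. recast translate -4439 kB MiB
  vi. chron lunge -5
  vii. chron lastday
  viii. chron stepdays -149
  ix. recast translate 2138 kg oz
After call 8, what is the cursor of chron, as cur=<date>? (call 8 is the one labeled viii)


Invoking recast translate(-1835, KiB, MB), and observe -5872/3125.
I call chron stepdays(117), yielding 2077-06-27.
I use chron markday(ANS), which returns 2077-06-27.
I call chron markday(1974-09-01): 1974-09-01.
I use recast translate(-4439, kB, MiB), and get -554875/131072.
Using chron lunge(-5), and see 1974-04-01.
Using chron lastday(), giving 1974-04-30.
I try chron stepdays(-149), and observe 1973-12-02.
I call recast translate(2138, kg, oz), yielding 3420800000000/45359237.

Answer: cur=1973-12-02


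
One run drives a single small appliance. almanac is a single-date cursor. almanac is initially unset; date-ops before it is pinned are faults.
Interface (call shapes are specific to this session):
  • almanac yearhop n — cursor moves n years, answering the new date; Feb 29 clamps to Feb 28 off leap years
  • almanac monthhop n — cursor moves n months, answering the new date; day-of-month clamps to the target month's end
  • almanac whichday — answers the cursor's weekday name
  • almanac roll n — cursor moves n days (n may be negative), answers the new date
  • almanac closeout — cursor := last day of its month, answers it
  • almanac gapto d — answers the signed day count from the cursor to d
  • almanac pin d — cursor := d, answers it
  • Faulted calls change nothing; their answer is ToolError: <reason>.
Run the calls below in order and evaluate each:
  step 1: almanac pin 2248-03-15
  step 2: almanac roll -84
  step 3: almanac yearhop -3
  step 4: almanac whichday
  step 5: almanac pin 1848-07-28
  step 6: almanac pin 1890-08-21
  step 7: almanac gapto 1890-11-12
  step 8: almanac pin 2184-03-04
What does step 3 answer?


Answer: 2244-12-22

Derivation:
> almanac pin d→2248-03-15
  2248-03-15
> almanac roll n→-84
  2247-12-22
> almanac yearhop n→-3
  2244-12-22
> almanac whichday
  Sunday
> almanac pin d→1848-07-28
  1848-07-28
> almanac pin d→1890-08-21
  1890-08-21
> almanac gapto d→1890-11-12
  83
> almanac pin d→2184-03-04
  2184-03-04


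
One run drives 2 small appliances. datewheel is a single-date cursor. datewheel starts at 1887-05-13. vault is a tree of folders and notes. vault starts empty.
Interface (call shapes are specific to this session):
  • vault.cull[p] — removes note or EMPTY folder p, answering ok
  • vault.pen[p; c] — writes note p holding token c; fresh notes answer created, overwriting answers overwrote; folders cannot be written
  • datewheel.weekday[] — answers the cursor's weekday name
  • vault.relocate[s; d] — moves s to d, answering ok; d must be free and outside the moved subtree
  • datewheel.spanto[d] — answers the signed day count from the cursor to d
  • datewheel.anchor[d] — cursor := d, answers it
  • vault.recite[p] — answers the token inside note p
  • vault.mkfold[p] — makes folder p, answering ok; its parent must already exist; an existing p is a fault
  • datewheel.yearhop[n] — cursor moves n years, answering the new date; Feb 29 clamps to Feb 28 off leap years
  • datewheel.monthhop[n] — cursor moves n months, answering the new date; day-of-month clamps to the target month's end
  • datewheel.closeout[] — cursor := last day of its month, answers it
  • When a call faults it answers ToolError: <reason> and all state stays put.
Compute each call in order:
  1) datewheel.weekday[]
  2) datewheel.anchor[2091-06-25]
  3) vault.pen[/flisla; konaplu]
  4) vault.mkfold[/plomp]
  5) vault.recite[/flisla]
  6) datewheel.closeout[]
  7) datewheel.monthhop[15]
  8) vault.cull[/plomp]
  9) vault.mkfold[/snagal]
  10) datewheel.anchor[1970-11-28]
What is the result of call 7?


Answer: 2092-09-30

Derivation:
·→ weekday()
·← Friday
·→ anchor(d=2091-06-25)
·← 2091-06-25
·→ pen(p=/flisla, c=konaplu)
·← created
·→ mkfold(p=/plomp)
·← ok
·→ recite(p=/flisla)
·← konaplu
·→ closeout()
·← 2091-06-30
·→ monthhop(n=15)
·← 2092-09-30
·→ cull(p=/plomp)
·← ok
·→ mkfold(p=/snagal)
·← ok
·→ anchor(d=1970-11-28)
·← 1970-11-28


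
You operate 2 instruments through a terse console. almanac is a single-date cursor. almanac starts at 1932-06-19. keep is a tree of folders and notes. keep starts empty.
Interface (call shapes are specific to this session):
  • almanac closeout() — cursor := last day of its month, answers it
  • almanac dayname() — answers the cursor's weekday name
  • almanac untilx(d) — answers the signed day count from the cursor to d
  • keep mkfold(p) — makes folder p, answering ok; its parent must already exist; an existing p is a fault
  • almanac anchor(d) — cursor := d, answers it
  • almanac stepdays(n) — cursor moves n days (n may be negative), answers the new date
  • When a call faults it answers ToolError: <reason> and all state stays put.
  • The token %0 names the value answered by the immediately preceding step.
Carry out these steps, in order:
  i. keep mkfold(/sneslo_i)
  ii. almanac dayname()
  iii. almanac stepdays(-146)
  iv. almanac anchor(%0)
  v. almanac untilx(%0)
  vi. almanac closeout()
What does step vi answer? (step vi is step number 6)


> keep mkfold p→/sneslo_i
  ok
> almanac dayname
  Sunday
> almanac stepdays n→-146
  1932-01-25
> almanac anchor d→%0
  1932-01-25
> almanac untilx d→%0
  0
> almanac closeout
  1932-01-31

Answer: 1932-01-31


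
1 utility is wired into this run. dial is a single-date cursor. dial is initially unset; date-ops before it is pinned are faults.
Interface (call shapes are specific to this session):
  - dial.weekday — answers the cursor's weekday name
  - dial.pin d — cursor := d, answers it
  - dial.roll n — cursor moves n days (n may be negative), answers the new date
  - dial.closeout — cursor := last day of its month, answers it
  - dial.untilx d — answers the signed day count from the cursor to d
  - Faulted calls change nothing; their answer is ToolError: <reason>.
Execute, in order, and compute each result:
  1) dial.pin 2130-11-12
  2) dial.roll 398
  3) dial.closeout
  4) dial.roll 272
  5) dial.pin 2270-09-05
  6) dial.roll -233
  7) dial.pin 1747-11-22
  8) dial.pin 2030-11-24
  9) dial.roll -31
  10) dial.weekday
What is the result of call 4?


Step: pin[d: 2130-11-12]
Result: 2130-11-12
Step: roll[n: 398]
Result: 2131-12-15
Step: closeout[]
Result: 2131-12-31
Step: roll[n: 272]
Result: 2132-09-28
Step: pin[d: 2270-09-05]
Result: 2270-09-05
Step: roll[n: -233]
Result: 2270-01-15
Step: pin[d: 1747-11-22]
Result: 1747-11-22
Step: pin[d: 2030-11-24]
Result: 2030-11-24
Step: roll[n: -31]
Result: 2030-10-24
Step: weekday[]
Result: Thursday

Answer: 2132-09-28


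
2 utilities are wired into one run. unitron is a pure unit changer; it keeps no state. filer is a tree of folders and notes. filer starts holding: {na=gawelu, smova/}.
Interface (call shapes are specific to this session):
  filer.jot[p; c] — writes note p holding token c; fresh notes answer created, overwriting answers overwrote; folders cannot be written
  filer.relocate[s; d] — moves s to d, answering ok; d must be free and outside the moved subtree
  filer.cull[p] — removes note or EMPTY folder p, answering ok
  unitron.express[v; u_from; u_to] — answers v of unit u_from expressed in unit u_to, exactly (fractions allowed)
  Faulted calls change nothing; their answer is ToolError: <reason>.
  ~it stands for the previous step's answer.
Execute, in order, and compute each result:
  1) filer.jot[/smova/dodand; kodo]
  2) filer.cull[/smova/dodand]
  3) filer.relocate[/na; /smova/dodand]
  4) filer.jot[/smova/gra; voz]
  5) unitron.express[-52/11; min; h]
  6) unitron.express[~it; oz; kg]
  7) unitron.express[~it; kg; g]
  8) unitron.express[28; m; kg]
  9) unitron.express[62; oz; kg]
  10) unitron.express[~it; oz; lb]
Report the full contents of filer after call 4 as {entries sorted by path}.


Answer: {smova/, smova/dodand=gawelu, smova/gra=voz}

Derivation:
[in] jot p→/smova/dodand c→kodo
[out] created
[in] cull p→/smova/dodand
[out] ok
[in] relocate s→/na d→/smova/dodand
[out] ok
[in] jot p→/smova/gra c→voz
[out] created
[in] express v→-52/11 u_from→min u_to→h
[out] -13/165
[in] express v→~it u_from→oz u_to→kg
[out] -53606371/24000000000
[in] express v→~it u_from→kg u_to→g
[out] -53606371/24000000
[in] express v→28 u_from→m u_to→kg
[out] ToolError: incompatible units
[in] express v→62 u_from→oz u_to→kg
[out] 1406136347/800000000
[in] express v→~it u_from→oz u_to→lb
[out] 1406136347/12800000000


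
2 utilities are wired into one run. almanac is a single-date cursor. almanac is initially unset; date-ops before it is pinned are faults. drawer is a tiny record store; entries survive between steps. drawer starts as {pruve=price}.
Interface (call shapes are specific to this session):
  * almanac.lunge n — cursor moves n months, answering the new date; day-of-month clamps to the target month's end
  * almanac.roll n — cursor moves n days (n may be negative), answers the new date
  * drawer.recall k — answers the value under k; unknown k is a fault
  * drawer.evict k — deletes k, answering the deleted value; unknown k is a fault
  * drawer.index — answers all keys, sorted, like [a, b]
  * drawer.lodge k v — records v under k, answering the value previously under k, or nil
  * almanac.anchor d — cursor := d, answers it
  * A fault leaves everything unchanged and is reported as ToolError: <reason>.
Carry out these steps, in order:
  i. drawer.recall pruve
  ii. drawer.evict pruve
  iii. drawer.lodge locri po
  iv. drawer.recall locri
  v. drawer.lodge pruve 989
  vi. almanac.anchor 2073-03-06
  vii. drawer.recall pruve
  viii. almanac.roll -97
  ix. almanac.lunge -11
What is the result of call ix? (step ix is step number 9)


$ drawer.recall k=pruve
:: price
$ drawer.evict k=pruve
:: price
$ drawer.lodge k=locri v=po
:: nil
$ drawer.recall k=locri
:: po
$ drawer.lodge k=pruve v=989
:: nil
$ almanac.anchor d=2073-03-06
:: 2073-03-06
$ drawer.recall k=pruve
:: 989
$ almanac.roll n=-97
:: 2072-11-29
$ almanac.lunge n=-11
:: 2071-12-29

Answer: 2071-12-29


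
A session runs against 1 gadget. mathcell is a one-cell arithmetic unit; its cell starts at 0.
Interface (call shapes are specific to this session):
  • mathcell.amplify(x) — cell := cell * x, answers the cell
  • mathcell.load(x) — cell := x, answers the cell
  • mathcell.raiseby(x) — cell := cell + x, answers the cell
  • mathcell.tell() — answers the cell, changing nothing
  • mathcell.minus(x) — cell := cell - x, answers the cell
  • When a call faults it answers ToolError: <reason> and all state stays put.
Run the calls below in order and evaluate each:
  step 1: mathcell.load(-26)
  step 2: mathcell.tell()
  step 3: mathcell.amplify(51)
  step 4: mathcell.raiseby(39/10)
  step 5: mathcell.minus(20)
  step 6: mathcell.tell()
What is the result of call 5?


Answer: -13421/10

Derivation:
==> load(-26)
<== -26
==> tell()
<== -26
==> amplify(51)
<== -1326
==> raiseby(39/10)
<== -13221/10
==> minus(20)
<== -13421/10
==> tell()
<== -13421/10


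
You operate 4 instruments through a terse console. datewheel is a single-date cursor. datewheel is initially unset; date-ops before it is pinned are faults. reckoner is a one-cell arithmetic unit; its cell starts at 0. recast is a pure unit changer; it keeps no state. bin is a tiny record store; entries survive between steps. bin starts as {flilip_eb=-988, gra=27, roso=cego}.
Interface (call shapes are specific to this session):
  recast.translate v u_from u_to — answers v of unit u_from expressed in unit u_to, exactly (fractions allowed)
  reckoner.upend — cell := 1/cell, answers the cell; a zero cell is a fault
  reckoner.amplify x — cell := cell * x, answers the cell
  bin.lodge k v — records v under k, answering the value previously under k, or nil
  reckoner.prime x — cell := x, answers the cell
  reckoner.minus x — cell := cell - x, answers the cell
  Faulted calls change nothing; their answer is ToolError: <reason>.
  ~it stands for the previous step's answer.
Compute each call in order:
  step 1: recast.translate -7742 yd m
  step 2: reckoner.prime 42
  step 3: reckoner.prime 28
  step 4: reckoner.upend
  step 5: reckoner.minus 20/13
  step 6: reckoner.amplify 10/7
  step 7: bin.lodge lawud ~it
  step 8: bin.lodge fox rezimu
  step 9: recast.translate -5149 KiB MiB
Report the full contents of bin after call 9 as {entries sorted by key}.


-> translate(v='-7742', u_from='yd', u_to='m')
<- -4424553/625
-> prime(x='42')
<- 42
-> prime(x='28')
<- 28
-> upend()
<- 1/28
-> minus(x='20/13')
<- -547/364
-> amplify(x='10/7')
<- -2735/1274
-> lodge(k='lawud', v='~it')
<- nil
-> lodge(k='fox', v='rezimu')
<- nil
-> translate(v='-5149', u_from='KiB', u_to='MiB')
<- -5149/1024

Answer: {flilip_eb=-988, fox=rezimu, gra=27, lawud=-2735/1274, roso=cego}


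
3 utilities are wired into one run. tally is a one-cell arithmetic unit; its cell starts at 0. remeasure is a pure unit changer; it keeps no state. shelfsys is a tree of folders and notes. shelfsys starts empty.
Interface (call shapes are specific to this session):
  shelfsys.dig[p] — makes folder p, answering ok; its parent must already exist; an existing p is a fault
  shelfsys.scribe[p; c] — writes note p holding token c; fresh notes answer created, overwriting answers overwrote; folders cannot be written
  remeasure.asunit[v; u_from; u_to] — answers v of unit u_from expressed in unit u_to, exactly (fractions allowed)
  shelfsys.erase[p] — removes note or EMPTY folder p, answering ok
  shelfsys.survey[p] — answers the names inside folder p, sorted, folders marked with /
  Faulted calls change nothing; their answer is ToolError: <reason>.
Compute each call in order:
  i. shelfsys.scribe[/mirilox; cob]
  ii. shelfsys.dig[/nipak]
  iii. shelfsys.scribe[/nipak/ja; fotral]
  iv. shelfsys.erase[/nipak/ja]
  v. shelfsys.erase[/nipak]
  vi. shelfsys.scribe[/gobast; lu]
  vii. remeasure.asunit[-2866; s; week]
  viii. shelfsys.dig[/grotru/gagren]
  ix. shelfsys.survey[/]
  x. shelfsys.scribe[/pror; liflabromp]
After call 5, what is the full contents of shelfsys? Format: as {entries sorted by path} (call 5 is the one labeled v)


Answer: {mirilox=cob}

Derivation:
·→ scribe(p→/mirilox, c→cob)
·← created
·→ dig(p→/nipak)
·← ok
·→ scribe(p→/nipak/ja, c→fotral)
·← created
·→ erase(p→/nipak/ja)
·← ok
·→ erase(p→/nipak)
·← ok
·→ scribe(p→/gobast, c→lu)
·← created
·→ asunit(v→-2866, u_from→s, u_to→week)
·← -1433/302400
·→ dig(p→/grotru/gagren)
·← ToolError: no parent
·→ survey(p→/)
·← [gobast, mirilox]
·→ scribe(p→/pror, c→liflabromp)
·← created


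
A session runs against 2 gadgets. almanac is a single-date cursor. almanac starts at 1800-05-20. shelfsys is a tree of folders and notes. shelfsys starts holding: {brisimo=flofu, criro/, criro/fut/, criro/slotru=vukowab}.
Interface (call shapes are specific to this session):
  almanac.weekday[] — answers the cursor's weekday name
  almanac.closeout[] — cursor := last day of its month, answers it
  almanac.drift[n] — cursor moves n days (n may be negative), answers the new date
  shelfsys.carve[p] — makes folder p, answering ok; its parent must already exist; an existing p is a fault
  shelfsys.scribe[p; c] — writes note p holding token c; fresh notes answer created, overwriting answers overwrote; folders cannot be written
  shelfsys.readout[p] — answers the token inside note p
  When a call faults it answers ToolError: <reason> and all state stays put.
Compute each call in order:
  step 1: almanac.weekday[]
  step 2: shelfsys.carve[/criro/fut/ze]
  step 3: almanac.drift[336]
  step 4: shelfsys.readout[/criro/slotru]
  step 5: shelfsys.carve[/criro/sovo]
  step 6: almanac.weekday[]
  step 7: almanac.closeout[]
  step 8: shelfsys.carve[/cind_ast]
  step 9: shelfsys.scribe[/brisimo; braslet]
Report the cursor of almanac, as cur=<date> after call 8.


==> almanac.weekday()
<== Tuesday
==> shelfsys.carve(/criro/fut/ze)
<== ok
==> almanac.drift(336)
<== 1801-04-21
==> shelfsys.readout(/criro/slotru)
<== vukowab
==> shelfsys.carve(/criro/sovo)
<== ok
==> almanac.weekday()
<== Tuesday
==> almanac.closeout()
<== 1801-04-30
==> shelfsys.carve(/cind_ast)
<== ok
==> shelfsys.scribe(/brisimo, braslet)
<== overwrote

Answer: cur=1801-04-30


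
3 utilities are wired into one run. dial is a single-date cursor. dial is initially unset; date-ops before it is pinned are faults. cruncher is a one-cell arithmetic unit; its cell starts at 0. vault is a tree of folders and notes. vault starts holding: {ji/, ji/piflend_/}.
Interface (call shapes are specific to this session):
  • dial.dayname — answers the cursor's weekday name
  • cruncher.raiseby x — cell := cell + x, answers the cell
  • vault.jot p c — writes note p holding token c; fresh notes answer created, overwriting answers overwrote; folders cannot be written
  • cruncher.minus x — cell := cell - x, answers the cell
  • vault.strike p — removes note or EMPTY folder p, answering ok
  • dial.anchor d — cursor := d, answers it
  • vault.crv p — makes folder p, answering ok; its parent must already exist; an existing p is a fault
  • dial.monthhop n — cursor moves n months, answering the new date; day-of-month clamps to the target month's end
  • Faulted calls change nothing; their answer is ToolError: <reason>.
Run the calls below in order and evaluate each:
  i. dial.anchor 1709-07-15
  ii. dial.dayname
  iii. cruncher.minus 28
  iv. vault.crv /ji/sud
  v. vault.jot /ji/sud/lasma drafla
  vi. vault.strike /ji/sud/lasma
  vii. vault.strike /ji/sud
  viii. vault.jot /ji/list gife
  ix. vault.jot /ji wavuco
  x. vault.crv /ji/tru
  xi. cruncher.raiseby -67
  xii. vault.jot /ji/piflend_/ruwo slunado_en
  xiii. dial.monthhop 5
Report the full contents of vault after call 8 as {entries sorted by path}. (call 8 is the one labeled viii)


CALL dial.anchor[d='1709-07-15']
RET  1709-07-15
CALL dial.dayname[]
RET  Monday
CALL cruncher.minus[x='28']
RET  -28
CALL vault.crv[p='/ji/sud']
RET  ok
CALL vault.jot[p='/ji/sud/lasma'; c='drafla']
RET  created
CALL vault.strike[p='/ji/sud/lasma']
RET  ok
CALL vault.strike[p='/ji/sud']
RET  ok
CALL vault.jot[p='/ji/list'; c='gife']
RET  created
CALL vault.jot[p='/ji'; c='wavuco']
RET  ToolError: is a directory
CALL vault.crv[p='/ji/tru']
RET  ok
CALL cruncher.raiseby[x='-67']
RET  -95
CALL vault.jot[p='/ji/piflend_/ruwo'; c='slunado_en']
RET  created
CALL dial.monthhop[n='5']
RET  1709-12-15

Answer: {ji/, ji/list=gife, ji/piflend_/}


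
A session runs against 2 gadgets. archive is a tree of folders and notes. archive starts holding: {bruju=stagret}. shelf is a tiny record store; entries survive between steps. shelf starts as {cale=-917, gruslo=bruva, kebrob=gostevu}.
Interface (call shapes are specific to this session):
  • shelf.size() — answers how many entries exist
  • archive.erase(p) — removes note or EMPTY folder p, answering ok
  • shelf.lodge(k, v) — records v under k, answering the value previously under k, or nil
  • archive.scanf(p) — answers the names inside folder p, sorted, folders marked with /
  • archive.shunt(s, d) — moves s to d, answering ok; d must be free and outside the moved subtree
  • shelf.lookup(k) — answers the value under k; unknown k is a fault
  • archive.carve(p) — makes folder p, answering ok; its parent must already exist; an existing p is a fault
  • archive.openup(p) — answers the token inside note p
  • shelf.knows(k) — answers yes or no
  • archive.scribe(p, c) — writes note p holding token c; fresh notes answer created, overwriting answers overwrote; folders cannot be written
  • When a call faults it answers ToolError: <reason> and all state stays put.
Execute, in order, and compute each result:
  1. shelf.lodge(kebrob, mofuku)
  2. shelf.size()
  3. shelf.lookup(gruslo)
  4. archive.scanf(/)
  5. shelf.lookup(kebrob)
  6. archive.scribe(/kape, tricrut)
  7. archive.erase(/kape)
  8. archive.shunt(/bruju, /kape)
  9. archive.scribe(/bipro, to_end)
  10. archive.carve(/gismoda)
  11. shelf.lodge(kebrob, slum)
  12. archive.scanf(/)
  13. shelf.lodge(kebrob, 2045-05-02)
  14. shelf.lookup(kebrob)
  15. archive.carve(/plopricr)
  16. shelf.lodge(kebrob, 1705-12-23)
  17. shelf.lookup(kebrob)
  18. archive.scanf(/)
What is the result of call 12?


Answer: [bipro, gismoda/, kape]

Derivation:
Calling shelf.lodge on k=kebrob, v=mofuku, and observe gostevu.
I use shelf.size, which returns 3.
Then shelf.lookup on k=gruslo, and observe bruva.
Now I run archive.scanf on p=/, and see [bruju].
Using shelf.lookup on k=kebrob, giving mofuku.
I invoke archive.scribe on p=/kape, c=tricrut, → created.
Now I run archive.erase on p=/kape, — result: ok.
Next I call archive.shunt on s=/bruju, d=/kape, which returns ok.
Using archive.scribe on p=/bipro, c=to_end, — result: created.
I try archive.carve on p=/gismoda, and observe ok.
I use shelf.lodge on k=kebrob, v=slum, which returns mofuku.
Now I run archive.scanf on p=/, and observe [bipro, gismoda/, kape].
Next I call shelf.lodge on k=kebrob, v=2045-05-02, — result: slum.
I call shelf.lookup on k=kebrob, and observe 2045-05-02.
I call archive.carve on p=/plopricr, which returns ok.
I try shelf.lodge on k=kebrob, v=1705-12-23, and get 2045-05-02.
Using shelf.lookup on k=kebrob, and observe 1705-12-23.
I run archive.scanf on p=/, yielding [bipro, gismoda/, kape, plopricr/].


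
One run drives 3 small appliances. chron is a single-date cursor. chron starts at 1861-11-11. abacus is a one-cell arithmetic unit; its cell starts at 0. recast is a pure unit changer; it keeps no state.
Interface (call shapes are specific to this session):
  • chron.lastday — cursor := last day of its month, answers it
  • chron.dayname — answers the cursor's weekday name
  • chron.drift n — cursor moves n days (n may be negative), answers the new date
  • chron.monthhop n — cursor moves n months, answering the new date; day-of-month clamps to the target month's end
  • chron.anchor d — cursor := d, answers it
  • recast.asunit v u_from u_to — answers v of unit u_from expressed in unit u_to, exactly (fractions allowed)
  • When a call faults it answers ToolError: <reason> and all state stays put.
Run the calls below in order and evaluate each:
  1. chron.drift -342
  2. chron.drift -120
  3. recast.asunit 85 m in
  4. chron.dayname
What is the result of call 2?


I run chron.drift with n='-342', — result: 1860-12-04.
I call chron.drift with n='-120', and get 1860-08-06.
Now I run recast.asunit with v='85', u_from='m', u_to='in', which returns 425000/127.
Next I call chron.dayname(), — result: Monday.

Answer: 1860-08-06


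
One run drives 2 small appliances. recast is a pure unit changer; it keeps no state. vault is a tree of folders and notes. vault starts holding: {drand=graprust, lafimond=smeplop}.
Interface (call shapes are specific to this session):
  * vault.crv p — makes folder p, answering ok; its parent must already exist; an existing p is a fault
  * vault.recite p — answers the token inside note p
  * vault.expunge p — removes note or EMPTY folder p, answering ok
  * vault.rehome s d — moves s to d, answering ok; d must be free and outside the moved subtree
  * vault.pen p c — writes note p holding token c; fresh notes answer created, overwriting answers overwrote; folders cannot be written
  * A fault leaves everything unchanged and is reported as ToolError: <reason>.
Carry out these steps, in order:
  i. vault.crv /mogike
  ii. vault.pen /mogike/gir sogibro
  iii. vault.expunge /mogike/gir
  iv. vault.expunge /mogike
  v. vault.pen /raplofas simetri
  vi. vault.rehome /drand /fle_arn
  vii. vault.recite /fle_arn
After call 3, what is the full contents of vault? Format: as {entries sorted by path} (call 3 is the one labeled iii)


Answer: {drand=graprust, lafimond=smeplop, mogike/}

Derivation:
CALL vault.crv[p→/mogike]
RET  ok
CALL vault.pen[p→/mogike/gir; c→sogibro]
RET  created
CALL vault.expunge[p→/mogike/gir]
RET  ok
CALL vault.expunge[p→/mogike]
RET  ok
CALL vault.pen[p→/raplofas; c→simetri]
RET  created
CALL vault.rehome[s→/drand; d→/fle_arn]
RET  ok
CALL vault.recite[p→/fle_arn]
RET  graprust


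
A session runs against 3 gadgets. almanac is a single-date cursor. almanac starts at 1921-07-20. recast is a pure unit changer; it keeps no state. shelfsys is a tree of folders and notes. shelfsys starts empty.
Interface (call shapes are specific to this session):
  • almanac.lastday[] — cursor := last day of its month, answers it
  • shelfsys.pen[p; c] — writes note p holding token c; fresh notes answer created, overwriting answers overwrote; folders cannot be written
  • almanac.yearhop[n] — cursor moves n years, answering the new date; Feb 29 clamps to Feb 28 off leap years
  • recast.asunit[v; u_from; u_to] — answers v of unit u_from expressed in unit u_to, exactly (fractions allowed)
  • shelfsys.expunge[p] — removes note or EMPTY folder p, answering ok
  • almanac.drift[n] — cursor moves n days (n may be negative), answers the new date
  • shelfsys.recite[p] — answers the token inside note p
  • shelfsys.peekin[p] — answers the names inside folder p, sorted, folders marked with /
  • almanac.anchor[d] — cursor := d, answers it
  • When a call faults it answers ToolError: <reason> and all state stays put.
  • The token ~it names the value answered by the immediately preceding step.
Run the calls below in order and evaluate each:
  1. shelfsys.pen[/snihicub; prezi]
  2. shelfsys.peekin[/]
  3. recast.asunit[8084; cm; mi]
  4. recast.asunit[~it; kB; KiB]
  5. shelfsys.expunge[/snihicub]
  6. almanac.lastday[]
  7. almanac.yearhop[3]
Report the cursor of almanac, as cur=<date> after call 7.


Answer: cur=1924-07-31

Derivation:
! 1. pen(p→/snihicub, c→prezi) -> created
! 2. peekin(p→/) -> [snihicub]
! 3. asunit(v→8084, u_from→cm, u_to→mi) -> 10105/201168
! 4. asunit(v→~it, u_from→kB, u_to→KiB) -> 1263125/25749504
! 5. expunge(p→/snihicub) -> ok
! 6. lastday() -> 1921-07-31
! 7. yearhop(n→3) -> 1924-07-31


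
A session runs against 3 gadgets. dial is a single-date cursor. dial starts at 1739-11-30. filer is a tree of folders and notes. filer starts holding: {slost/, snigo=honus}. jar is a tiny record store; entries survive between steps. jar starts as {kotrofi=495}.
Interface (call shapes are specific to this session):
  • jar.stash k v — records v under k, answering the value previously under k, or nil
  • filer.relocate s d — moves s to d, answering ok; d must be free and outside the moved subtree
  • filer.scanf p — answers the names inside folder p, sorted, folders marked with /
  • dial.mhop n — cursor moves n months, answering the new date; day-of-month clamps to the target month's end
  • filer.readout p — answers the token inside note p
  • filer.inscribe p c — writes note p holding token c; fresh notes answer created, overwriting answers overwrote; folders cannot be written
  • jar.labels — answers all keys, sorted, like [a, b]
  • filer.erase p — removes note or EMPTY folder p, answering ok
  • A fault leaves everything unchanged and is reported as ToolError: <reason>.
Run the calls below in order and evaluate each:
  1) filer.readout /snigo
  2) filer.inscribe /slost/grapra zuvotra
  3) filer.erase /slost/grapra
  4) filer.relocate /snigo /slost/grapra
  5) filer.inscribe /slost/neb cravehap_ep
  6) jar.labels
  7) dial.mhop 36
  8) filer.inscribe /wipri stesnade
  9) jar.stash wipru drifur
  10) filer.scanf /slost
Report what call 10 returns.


-- 1. readout(p=/snigo) == honus
-- 2. inscribe(p=/slost/grapra, c=zuvotra) == created
-- 3. erase(p=/slost/grapra) == ok
-- 4. relocate(s=/snigo, d=/slost/grapra) == ok
-- 5. inscribe(p=/slost/neb, c=cravehap_ep) == created
-- 6. labels() == [kotrofi]
-- 7. mhop(n=36) == 1742-11-30
-- 8. inscribe(p=/wipri, c=stesnade) == created
-- 9. stash(k=wipru, v=drifur) == nil
-- 10. scanf(p=/slost) == [grapra, neb]

Answer: [grapra, neb]


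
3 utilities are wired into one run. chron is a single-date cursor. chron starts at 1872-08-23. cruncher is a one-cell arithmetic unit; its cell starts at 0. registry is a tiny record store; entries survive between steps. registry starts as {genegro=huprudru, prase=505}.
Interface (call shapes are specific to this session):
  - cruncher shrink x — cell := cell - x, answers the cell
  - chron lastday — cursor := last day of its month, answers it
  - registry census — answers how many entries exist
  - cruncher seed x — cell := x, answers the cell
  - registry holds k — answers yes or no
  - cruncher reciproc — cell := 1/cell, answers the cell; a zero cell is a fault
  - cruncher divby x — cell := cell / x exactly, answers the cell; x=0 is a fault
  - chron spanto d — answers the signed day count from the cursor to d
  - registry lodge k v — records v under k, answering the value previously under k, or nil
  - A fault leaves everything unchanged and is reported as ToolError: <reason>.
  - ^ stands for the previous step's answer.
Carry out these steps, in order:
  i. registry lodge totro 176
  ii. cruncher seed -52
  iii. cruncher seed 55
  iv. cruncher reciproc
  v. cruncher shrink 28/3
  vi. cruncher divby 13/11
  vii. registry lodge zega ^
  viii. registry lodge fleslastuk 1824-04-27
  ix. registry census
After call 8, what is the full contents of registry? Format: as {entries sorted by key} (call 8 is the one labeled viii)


Answer: {fleslastuk=1824-04-27, genegro=huprudru, prase=505, totro=176, zega=-1537/195}

Derivation:
I try registry lodge using k→totro, v→176, and get nil.
I invoke cruncher seed using x→-52, giving -52.
I call cruncher seed using x→55, which returns 55.
Invoking cruncher reciproc(): 1/55.
Invoking cruncher shrink using x→28/3, and observe -1537/165.
Calling cruncher divby using x→13/11, giving -1537/195.
Calling registry lodge using k→zega, v→^, → nil.
I invoke registry lodge using k→fleslastuk, v→1824-04-27, — result: nil.
Calling registry census, → 5.


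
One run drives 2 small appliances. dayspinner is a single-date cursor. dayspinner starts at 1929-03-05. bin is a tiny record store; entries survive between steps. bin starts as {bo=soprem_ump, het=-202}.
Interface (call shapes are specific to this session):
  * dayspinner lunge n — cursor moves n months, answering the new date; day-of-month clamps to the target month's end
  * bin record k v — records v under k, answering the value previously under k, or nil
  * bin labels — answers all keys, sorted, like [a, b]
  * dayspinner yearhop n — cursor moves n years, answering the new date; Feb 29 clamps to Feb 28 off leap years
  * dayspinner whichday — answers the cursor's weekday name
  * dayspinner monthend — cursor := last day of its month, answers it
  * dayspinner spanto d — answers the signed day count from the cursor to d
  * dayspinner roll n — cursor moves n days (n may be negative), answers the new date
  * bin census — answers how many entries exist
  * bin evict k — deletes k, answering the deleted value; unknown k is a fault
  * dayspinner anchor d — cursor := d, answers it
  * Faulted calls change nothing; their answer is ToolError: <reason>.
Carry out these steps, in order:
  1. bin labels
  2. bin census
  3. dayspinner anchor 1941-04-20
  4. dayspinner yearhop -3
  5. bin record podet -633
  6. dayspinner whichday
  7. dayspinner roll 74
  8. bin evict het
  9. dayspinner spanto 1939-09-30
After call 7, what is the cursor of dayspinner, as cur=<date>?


> bin labels
= [bo, het]
> bin census
= 2
> dayspinner anchor 1941-04-20
= 1941-04-20
> dayspinner yearhop -3
= 1938-04-20
> bin record podet -633
= nil
> dayspinner whichday
= Wednesday
> dayspinner roll 74
= 1938-07-03
> bin evict het
= -202
> dayspinner spanto 1939-09-30
= 454

Answer: cur=1938-07-03


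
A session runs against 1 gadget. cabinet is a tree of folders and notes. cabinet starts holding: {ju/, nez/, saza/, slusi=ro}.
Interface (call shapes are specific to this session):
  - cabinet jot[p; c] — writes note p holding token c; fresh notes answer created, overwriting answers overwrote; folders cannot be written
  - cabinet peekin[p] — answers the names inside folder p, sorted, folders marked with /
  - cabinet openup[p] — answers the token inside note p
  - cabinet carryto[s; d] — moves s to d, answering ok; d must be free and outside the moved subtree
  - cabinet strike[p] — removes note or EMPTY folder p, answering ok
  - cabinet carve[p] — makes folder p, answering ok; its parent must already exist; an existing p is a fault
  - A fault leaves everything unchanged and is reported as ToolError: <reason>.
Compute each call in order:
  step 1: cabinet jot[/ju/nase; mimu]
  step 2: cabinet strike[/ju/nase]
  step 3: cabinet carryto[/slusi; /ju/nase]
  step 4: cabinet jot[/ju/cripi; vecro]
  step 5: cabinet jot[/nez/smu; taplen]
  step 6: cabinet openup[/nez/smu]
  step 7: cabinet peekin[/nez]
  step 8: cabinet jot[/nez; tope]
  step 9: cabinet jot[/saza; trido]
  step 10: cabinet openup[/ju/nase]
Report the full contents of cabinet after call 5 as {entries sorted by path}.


Answer: {ju/, ju/cripi=vecro, ju/nase=ro, nez/, nez/smu=taplen, saza/}

Derivation:
> cabinet jot p→/ju/nase c→mimu
:: created
> cabinet strike p→/ju/nase
:: ok
> cabinet carryto s→/slusi d→/ju/nase
:: ok
> cabinet jot p→/ju/cripi c→vecro
:: created
> cabinet jot p→/nez/smu c→taplen
:: created
> cabinet openup p→/nez/smu
:: taplen
> cabinet peekin p→/nez
:: [smu]
> cabinet jot p→/nez c→tope
:: ToolError: is a directory
> cabinet jot p→/saza c→trido
:: ToolError: is a directory
> cabinet openup p→/ju/nase
:: ro


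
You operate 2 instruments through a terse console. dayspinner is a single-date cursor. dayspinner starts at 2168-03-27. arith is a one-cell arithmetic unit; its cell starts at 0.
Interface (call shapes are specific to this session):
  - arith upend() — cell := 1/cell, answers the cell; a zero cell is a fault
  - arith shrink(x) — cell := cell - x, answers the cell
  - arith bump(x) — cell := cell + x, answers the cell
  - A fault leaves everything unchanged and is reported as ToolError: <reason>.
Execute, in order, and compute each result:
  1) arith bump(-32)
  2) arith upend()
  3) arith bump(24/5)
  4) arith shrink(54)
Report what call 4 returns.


Answer: -7877/160

Derivation:
% arith bump x='-32'
  -32
% arith upend
  -1/32
% arith bump x='24/5'
  763/160
% arith shrink x='54'
  -7877/160


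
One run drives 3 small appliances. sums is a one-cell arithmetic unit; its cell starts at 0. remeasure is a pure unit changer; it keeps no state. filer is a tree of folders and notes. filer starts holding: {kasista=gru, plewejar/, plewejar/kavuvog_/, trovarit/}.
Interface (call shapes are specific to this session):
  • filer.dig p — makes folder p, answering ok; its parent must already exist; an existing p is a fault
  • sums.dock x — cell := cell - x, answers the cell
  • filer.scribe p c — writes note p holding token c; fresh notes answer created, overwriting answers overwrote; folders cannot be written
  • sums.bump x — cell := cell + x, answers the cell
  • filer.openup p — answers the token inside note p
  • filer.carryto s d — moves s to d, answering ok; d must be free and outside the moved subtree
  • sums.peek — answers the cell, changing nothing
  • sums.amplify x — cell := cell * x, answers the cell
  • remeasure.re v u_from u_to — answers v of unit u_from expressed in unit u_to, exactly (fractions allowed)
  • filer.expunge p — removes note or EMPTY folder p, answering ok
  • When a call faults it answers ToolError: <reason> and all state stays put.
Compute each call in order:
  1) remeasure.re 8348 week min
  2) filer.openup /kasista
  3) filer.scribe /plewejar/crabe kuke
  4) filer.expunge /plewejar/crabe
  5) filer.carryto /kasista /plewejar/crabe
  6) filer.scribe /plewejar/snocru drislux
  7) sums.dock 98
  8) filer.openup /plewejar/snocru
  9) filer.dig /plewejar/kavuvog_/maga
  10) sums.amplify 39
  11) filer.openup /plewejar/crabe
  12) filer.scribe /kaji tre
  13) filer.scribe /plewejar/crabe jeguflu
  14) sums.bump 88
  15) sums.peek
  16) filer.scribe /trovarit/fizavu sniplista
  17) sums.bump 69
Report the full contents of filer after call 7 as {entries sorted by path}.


CALL remeasure.re[v: 8348; u_from: week; u_to: min]
RET  84147840
CALL filer.openup[p: /kasista]
RET  gru
CALL filer.scribe[p: /plewejar/crabe; c: kuke]
RET  created
CALL filer.expunge[p: /plewejar/crabe]
RET  ok
CALL filer.carryto[s: /kasista; d: /plewejar/crabe]
RET  ok
CALL filer.scribe[p: /plewejar/snocru; c: drislux]
RET  created
CALL sums.dock[x: 98]
RET  -98
CALL filer.openup[p: /plewejar/snocru]
RET  drislux
CALL filer.dig[p: /plewejar/kavuvog_/maga]
RET  ok
CALL sums.amplify[x: 39]
RET  -3822
CALL filer.openup[p: /plewejar/crabe]
RET  gru
CALL filer.scribe[p: /kaji; c: tre]
RET  created
CALL filer.scribe[p: /plewejar/crabe; c: jeguflu]
RET  overwrote
CALL sums.bump[x: 88]
RET  -3734
CALL sums.peek[]
RET  -3734
CALL filer.scribe[p: /trovarit/fizavu; c: sniplista]
RET  created
CALL sums.bump[x: 69]
RET  -3665

Answer: {plewejar/, plewejar/crabe=gru, plewejar/kavuvog_/, plewejar/snocru=drislux, trovarit/}
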